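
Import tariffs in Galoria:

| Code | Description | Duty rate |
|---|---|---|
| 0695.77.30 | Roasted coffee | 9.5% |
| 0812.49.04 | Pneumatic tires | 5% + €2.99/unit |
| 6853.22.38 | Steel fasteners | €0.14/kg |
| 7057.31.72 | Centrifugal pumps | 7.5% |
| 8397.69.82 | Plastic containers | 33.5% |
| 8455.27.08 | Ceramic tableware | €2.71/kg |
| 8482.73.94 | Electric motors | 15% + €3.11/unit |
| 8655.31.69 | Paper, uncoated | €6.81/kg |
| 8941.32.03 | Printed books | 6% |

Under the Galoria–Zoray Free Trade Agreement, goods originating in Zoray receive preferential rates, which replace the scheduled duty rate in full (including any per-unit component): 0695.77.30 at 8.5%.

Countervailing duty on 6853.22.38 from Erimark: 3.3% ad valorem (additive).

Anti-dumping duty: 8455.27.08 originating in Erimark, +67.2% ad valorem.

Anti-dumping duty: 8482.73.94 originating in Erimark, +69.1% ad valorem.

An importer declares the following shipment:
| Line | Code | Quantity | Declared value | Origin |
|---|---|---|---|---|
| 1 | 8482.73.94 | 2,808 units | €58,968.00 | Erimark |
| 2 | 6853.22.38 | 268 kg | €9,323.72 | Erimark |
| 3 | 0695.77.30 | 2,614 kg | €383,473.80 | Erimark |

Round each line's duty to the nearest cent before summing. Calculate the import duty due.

Line 1 (8482.73.94, Erimark, 2,808 units, €58,968.00):
Base rate for 8482.73.94 is 15% + €3.11/unit.
Additional duty on 8482.73.94 from Erimark: +69.1%. Applied ad valorem rate: 15% + 69.1% = 84.1%.
Duty = €58,968.00 × 84.1% + 2,808 × €3.11 = €58,324.97.
Line 2 (6853.22.38, Erimark, 268 kg, €9,323.72):
Base rate for 6853.22.38 is €0.14/kg.
Additional duty on 6853.22.38 from Erimark: +3.3% ad valorem. Applied ad valorem rate = 3.3%.
Duty = €9,323.72 × 3.3% + 268 × €0.14 = €345.20.
Line 3 (0695.77.30, Erimark, 2,614 kg, €383,473.80):
Base rate for 0695.77.30 is 9.5%.
0695.77.30 has an FTA preferential rate, but origin Erimark is not Zoray; base rate stands.
Duty = €383,473.80 × 9.5% = €36,430.01.
Total = €58,324.97 + €345.20 + €36,430.01 = €95,100.18.

€95,100.18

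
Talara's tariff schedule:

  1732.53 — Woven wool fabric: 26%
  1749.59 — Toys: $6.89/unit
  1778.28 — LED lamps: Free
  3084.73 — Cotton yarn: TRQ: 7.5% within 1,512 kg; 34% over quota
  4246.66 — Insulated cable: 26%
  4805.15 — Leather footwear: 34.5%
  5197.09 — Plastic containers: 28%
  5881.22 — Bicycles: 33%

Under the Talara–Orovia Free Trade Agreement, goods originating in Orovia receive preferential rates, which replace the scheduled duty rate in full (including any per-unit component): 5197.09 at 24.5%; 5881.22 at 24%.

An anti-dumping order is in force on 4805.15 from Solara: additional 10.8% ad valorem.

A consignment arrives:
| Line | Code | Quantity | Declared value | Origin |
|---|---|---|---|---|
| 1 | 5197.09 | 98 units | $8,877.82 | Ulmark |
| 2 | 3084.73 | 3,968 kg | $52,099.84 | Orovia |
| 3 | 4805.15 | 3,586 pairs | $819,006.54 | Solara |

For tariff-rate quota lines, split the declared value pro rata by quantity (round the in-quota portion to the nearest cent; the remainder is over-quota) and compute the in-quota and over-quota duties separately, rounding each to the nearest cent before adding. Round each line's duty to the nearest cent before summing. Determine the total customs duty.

Line 1 (5197.09, Ulmark, 98 units, $8,877.82):
Base rate for 5197.09 is 28%.
5197.09 has an FTA preferential rate, but origin Ulmark is not Orovia; base rate stands.
Duty = $8,877.82 × 28% = $2,485.79.
Line 2 (3084.73, Orovia, 3,968 kg, $52,099.84):
Code 3084.73 is under a tariff-rate quota (threshold 1,512 kg). In-quota: 1,512 kg at 7.5%; over-quota: 2,456 kg at 34%.
Pro-rata value split: in-quota = $52,099.84 × 1,512/3,968 = $19,852.56; over-quota = $52,099.84 − $19,852.56 = $32,247.28.
In-quota duty = $19,852.56 × 7.5% = $1,488.94. Over-quota duty = $32,247.28 × 34% = $10,964.08.
Line duty = $1,488.94 + $10,964.08 = $12,453.02.
Line 3 (4805.15, Solara, 3,586 pairs, $819,006.54):
Base rate for 4805.15 is 34.5%.
Additional duty on 4805.15 from Solara: +10.8%. Applied ad valorem rate: 34.5% + 10.8% = 45.3%.
Duty = $819,006.54 × 45.3% = $371,009.96.
Total = $2,485.79 + $12,453.02 + $371,009.96 = $385,948.77.

$385,948.77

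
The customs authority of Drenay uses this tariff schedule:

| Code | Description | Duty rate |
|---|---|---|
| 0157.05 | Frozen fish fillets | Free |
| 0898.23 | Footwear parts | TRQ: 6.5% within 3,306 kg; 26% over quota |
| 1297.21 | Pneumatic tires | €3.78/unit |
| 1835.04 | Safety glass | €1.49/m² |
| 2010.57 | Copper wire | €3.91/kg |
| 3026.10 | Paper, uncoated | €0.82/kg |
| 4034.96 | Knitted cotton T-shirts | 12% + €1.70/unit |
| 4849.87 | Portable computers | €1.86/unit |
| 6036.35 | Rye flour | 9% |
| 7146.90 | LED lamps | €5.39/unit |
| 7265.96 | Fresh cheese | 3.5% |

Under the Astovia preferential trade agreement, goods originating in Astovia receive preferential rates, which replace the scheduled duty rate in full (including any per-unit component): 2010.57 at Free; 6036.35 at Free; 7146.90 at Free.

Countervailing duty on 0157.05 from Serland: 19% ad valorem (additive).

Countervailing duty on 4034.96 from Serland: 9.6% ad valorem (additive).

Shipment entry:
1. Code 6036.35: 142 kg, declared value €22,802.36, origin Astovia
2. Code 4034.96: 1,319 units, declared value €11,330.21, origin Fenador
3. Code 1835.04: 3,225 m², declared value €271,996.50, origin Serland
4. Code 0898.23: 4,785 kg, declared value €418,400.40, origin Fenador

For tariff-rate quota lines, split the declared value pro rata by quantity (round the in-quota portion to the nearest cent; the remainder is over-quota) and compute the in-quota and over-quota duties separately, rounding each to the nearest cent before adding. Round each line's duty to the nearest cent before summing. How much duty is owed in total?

€60,821.34

Line 1 (6036.35, Astovia, 142 kg, €22,802.36):
Base rate for 6036.35 is 9%.
Origin Astovia qualifies under the Drenay–Astovia agreement and 6036.35 is covered: preferential rate Free applies instead.
Duty = €22,802.36 × 0% = €0.00.
Line 2 (4034.96, Fenador, 1,319 units, €11,330.21):
Base rate for 4034.96 is 12% + €1.70/unit.
The additional-duty order on 4034.96 targets Serland, not Fenador; it does not apply.
Duty = €11,330.21 × 12% + 1,319 × €1.70 = €3,601.93.
Line 3 (1835.04, Serland, 3,225 m², €271,996.50):
Base rate for 1835.04 is €1.49/m².
Duty = 3,225 × €1.49 = €4,805.25.
Line 4 (0898.23, Fenador, 4,785 kg, €418,400.40):
Code 0898.23 is under a tariff-rate quota (threshold 3,306 kg). In-quota: 3,306 kg at 6.5%; over-quota: 1,479 kg at 26%.
Pro-rata value split: in-quota = €418,400.40 × 3,306/4,785 = €289,076.64; over-quota = €418,400.40 − €289,076.64 = €129,323.76.
In-quota duty = €289,076.64 × 6.5% = €18,789.98. Over-quota duty = €129,323.76 × 26% = €33,624.18.
Line duty = €18,789.98 + €33,624.18 = €52,414.16.
Total = €0.00 + €3,601.93 + €4,805.25 + €52,414.16 = €60,821.34.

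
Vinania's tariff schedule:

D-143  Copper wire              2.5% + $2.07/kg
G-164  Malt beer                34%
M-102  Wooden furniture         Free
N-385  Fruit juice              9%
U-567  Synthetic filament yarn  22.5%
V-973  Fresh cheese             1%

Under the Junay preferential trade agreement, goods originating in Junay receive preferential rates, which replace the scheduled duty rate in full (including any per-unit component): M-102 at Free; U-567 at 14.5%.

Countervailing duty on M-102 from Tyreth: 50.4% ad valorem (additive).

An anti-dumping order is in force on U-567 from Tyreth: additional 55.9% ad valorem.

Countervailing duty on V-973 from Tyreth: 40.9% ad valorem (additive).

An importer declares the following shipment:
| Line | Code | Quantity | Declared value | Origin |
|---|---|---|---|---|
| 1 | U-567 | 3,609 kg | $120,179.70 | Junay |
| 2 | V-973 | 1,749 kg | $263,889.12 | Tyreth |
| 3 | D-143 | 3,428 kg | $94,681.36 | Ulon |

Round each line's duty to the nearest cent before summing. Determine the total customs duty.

$137,458.59

Line 1 (U-567, Junay, 3,609 kg, $120,179.70):
Base rate for U-567 is 22.5%.
Origin Junay qualifies under the Vinania–Junay agreement and U-567 is covered: preferential rate 14.5% applies instead.
The additional-duty order on U-567 targets Tyreth, not Junay; it does not apply.
Duty = $120,179.70 × 14.5% = $17,426.06.
Line 2 (V-973, Tyreth, 1,749 kg, $263,889.12):
Base rate for V-973 is 1%.
Additional duty on V-973 from Tyreth: +40.9%. Applied ad valorem rate: 1% + 40.9% = 41.9%.
Duty = $263,889.12 × 41.9% = $110,569.54.
Line 3 (D-143, Ulon, 3,428 kg, $94,681.36):
Base rate for D-143 is 2.5% + $2.07/kg.
Duty = $94,681.36 × 2.5% + 3,428 × $2.07 = $9,462.99.
Total = $17,426.06 + $110,569.54 + $9,462.99 = $137,458.59.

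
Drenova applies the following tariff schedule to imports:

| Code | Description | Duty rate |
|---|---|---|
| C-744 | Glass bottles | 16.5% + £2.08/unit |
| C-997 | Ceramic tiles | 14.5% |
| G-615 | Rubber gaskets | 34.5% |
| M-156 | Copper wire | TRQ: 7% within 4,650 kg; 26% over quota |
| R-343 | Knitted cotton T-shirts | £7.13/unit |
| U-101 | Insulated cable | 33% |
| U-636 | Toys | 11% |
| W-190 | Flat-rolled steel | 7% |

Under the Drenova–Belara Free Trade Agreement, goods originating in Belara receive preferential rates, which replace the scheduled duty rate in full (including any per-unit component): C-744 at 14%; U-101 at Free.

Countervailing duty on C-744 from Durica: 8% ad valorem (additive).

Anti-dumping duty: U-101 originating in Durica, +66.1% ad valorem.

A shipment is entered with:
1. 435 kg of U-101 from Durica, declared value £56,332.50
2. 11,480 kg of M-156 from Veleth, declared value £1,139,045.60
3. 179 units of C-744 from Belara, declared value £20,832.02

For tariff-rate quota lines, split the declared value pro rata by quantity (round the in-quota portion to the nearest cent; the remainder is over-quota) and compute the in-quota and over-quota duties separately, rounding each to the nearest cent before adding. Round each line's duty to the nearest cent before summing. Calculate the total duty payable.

Line 1 (U-101, Durica, 435 kg, £56,332.50):
Base rate for U-101 is 33%.
U-101 has an FTA preferential rate, but origin Durica is not Belara; base rate stands.
Additional duty on U-101 from Durica: +66.1%. Applied ad valorem rate: 33% + 66.1% = 99.1%.
Duty = £56,332.50 × 99.1% = £55,825.51.
Line 2 (M-156, Veleth, 11,480 kg, £1,139,045.60):
Code M-156 is under a tariff-rate quota (threshold 4,650 kg). In-quota: 4,650 kg at 7%; over-quota: 6,830 kg at 26%.
Pro-rata value split: in-quota = £1,139,045.60 × 4,650/11,480 = £461,373.00; over-quota = £1,139,045.60 − £461,373.00 = £677,672.60.
In-quota duty = £461,373.00 × 7% = £32,296.11. Over-quota duty = £677,672.60 × 26% = £176,194.88.
Line duty = £32,296.11 + £176,194.88 = £208,490.99.
Line 3 (C-744, Belara, 179 units, £20,832.02):
Base rate for C-744 is 16.5% + £2.08/unit.
Origin Belara qualifies under the Drenova–Belara agreement and C-744 is covered: preferential rate 14% applies instead.
The additional-duty order on C-744 targets Durica, not Belara; it does not apply.
Duty = £20,832.02 × 14% = £2,916.48.
Total = £55,825.51 + £208,490.99 + £2,916.48 = £267,232.98.

£267,232.98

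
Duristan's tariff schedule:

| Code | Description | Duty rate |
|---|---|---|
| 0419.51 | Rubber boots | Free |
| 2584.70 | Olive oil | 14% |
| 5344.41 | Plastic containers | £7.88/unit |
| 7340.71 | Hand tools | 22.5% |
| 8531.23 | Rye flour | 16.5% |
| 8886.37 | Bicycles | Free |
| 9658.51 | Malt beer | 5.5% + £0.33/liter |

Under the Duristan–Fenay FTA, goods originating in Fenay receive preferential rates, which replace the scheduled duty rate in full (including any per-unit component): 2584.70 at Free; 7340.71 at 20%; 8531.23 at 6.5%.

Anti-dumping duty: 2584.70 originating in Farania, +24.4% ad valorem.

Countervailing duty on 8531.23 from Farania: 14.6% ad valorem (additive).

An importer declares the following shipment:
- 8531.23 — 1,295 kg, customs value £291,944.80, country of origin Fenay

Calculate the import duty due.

£18,976.41

Line 1 (8531.23, Fenay, 1,295 kg, £291,944.80):
Base rate for 8531.23 is 16.5%.
Origin Fenay qualifies under the Duristan–Fenay agreement and 8531.23 is covered: preferential rate 6.5% applies instead.
The additional-duty order on 8531.23 targets Farania, not Fenay; it does not apply.
Duty = £291,944.80 × 6.5% = £18,976.41.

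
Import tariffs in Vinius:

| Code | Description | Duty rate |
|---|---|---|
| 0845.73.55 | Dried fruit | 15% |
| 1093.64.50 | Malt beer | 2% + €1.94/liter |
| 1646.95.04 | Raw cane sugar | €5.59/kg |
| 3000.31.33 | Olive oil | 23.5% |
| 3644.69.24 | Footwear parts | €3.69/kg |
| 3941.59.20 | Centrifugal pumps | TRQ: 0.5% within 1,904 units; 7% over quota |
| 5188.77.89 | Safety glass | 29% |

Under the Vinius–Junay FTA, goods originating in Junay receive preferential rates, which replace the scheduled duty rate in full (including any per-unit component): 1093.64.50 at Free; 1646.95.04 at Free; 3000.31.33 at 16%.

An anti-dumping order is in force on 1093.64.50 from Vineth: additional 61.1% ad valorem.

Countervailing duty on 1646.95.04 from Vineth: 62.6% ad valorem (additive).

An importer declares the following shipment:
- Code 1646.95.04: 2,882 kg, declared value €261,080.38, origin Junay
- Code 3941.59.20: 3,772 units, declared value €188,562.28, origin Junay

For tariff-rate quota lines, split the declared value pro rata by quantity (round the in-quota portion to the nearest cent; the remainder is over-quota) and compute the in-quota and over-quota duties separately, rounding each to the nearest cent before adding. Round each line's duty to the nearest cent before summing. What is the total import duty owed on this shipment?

Line 1 (1646.95.04, Junay, 2,882 kg, €261,080.38):
Base rate for 1646.95.04 is €5.59/kg.
Origin Junay qualifies under the Vinius–Junay agreement and 1646.95.04 is covered: preferential rate Free applies instead.
The additional-duty order on 1646.95.04 targets Vineth, not Junay; it does not apply.
Duty = €261,080.38 × 0% = €0.00.
Line 2 (3941.59.20, Junay, 3,772 units, €188,562.28):
Code 3941.59.20 is under a tariff-rate quota (threshold 1,904 units). In-quota: 1,904 units at 0.5%; over-quota: 1,868 units at 7%.
Pro-rata value split: in-quota = €188,562.28 × 1,904/3,772 = €95,180.96; over-quota = €188,562.28 − €95,180.96 = €93,381.32.
In-quota duty = €95,180.96 × 0.5% = €475.90. Over-quota duty = €93,381.32 × 7% = €6,536.69.
Line duty = €475.90 + €6,536.69 = €7,012.59.
Total = €0.00 + €7,012.59 = €7,012.59.

€7,012.59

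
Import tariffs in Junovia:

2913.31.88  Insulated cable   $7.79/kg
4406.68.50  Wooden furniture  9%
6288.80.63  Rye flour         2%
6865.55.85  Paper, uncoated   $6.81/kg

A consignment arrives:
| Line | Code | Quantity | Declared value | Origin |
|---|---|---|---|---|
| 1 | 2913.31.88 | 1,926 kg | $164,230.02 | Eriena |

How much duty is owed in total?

$15,003.54

Line 1 (2913.31.88, Eriena, 1,926 kg, $164,230.02):
Base rate for 2913.31.88 is $7.79/kg.
Duty = 1,926 × $7.79 = $15,003.54.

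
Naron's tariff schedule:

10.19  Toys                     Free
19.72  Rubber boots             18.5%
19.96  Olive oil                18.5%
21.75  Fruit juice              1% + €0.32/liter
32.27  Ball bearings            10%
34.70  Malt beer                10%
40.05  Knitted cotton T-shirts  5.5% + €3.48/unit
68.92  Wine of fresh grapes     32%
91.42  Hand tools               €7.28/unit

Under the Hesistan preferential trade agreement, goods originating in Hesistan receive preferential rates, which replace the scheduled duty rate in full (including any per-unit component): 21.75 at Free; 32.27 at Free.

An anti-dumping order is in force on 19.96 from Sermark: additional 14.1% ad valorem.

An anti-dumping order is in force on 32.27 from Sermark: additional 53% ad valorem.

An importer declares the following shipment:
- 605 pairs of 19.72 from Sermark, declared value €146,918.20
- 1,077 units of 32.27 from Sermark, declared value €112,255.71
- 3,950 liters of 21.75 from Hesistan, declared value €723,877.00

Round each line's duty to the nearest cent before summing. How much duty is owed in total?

Line 1 (19.72, Sermark, 605 pairs, €146,918.20):
Base rate for 19.72 is 18.5%.
Duty = €146,918.20 × 18.5% = €27,179.87.
Line 2 (32.27, Sermark, 1,077 units, €112,255.71):
Base rate for 32.27 is 10%.
32.27 has an FTA preferential rate, but origin Sermark is not Hesistan; base rate stands.
Additional duty on 32.27 from Sermark: +53%. Applied ad valorem rate: 10% + 53% = 63%.
Duty = €112,255.71 × 63% = €70,721.10.
Line 3 (21.75, Hesistan, 3,950 liters, €723,877.00):
Base rate for 21.75 is 1% + €0.32/liter.
Origin Hesistan qualifies under the Naron–Hesistan agreement and 21.75 is covered: preferential rate Free applies instead.
Duty = €723,877.00 × 0% = €0.00.
Total = €27,179.87 + €70,721.10 + €0.00 = €97,900.97.

€97,900.97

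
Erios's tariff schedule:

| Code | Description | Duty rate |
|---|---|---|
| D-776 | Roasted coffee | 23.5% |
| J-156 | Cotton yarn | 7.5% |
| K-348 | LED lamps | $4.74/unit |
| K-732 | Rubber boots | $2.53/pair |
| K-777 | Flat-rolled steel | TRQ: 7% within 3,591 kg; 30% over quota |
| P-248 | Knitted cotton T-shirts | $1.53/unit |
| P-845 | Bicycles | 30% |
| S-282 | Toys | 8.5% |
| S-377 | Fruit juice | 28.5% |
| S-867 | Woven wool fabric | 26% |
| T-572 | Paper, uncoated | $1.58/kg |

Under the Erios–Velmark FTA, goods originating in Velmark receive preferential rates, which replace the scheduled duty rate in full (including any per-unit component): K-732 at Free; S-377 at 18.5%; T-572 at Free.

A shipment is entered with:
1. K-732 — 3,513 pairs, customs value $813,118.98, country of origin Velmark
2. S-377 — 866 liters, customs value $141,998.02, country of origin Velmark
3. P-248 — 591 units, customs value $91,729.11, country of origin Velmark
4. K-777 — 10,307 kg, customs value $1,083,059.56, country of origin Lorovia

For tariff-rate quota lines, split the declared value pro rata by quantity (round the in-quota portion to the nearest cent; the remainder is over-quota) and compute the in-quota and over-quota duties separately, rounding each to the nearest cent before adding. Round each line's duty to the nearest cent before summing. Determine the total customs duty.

$265,303.00

Line 1 (K-732, Velmark, 3,513 pairs, $813,118.98):
Base rate for K-732 is $2.53/pair.
Origin Velmark qualifies under the Erios–Velmark agreement and K-732 is covered: preferential rate Free applies instead.
Duty = $813,118.98 × 0% = $0.00.
Line 2 (S-377, Velmark, 866 liters, $141,998.02):
Base rate for S-377 is 28.5%.
Origin Velmark qualifies under the Erios–Velmark agreement and S-377 is covered: preferential rate 18.5% applies instead.
Duty = $141,998.02 × 18.5% = $26,269.63.
Line 3 (P-248, Velmark, 591 units, $91,729.11):
Base rate for P-248 is $1.53/unit.
Origin Velmark is the FTA partner but P-248 is not on the preference list; base rate stands.
Duty = 591 × $1.53 = $904.23.
Line 4 (K-777, Lorovia, 10,307 kg, $1,083,059.56):
Code K-777 is under a tariff-rate quota (threshold 3,591 kg). In-quota: 3,591 kg at 7%; over-quota: 6,716 kg at 30%.
Pro-rata value split: in-quota = $1,083,059.56 × 3,591/10,307 = $377,342.28; over-quota = $1,083,059.56 − $377,342.28 = $705,717.28.
In-quota duty = $377,342.28 × 7% = $26,413.96. Over-quota duty = $705,717.28 × 30% = $211,715.18.
Line duty = $26,413.96 + $211,715.18 = $238,129.14.
Total = $0.00 + $26,269.63 + $904.23 + $238,129.14 = $265,303.00.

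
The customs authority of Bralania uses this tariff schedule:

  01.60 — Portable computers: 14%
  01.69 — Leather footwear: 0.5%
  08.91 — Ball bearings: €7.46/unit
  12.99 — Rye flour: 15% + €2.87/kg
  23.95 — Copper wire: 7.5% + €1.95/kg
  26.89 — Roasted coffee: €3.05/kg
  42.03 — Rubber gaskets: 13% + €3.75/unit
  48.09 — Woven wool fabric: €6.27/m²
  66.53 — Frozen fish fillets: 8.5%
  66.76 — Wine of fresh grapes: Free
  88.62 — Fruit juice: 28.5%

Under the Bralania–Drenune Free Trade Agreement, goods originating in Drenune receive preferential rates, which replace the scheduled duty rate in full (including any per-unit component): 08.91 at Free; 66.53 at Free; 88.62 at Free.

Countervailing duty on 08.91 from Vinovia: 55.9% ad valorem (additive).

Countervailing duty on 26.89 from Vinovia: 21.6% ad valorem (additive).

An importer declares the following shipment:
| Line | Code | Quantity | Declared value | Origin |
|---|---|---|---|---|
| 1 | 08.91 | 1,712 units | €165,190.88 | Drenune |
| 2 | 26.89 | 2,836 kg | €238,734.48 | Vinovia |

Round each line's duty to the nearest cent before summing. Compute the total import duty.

Line 1 (08.91, Drenune, 1,712 units, €165,190.88):
Base rate for 08.91 is €7.46/unit.
Origin Drenune qualifies under the Bralania–Drenune agreement and 08.91 is covered: preferential rate Free applies instead.
The additional-duty order on 08.91 targets Vinovia, not Drenune; it does not apply.
Duty = €165,190.88 × 0% = €0.00.
Line 2 (26.89, Vinovia, 2,836 kg, €238,734.48):
Base rate for 26.89 is €3.05/kg.
Additional duty on 26.89 from Vinovia: +21.6% ad valorem. Applied ad valorem rate = 21.6%.
Duty = €238,734.48 × 21.6% + 2,836 × €3.05 = €60,216.45.
Total = €0.00 + €60,216.45 = €60,216.45.

€60,216.45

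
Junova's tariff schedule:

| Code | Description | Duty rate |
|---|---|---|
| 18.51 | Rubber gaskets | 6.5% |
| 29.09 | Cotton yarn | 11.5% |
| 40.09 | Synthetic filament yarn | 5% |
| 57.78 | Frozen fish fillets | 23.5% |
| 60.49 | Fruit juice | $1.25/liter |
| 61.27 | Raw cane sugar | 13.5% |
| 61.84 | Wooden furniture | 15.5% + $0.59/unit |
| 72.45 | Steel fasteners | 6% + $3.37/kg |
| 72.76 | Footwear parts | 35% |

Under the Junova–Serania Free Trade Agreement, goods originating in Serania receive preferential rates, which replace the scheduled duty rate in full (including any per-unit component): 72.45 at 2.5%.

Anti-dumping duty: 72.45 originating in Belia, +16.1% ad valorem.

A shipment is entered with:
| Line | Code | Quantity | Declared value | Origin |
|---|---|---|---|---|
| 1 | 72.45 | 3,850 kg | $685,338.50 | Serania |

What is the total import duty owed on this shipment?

$17,133.46

Line 1 (72.45, Serania, 3,850 kg, $685,338.50):
Base rate for 72.45 is 6% + $3.37/kg.
Origin Serania qualifies under the Junova–Serania agreement and 72.45 is covered: preferential rate 2.5% applies instead.
The additional-duty order on 72.45 targets Belia, not Serania; it does not apply.
Duty = $685,338.50 × 2.5% = $17,133.46.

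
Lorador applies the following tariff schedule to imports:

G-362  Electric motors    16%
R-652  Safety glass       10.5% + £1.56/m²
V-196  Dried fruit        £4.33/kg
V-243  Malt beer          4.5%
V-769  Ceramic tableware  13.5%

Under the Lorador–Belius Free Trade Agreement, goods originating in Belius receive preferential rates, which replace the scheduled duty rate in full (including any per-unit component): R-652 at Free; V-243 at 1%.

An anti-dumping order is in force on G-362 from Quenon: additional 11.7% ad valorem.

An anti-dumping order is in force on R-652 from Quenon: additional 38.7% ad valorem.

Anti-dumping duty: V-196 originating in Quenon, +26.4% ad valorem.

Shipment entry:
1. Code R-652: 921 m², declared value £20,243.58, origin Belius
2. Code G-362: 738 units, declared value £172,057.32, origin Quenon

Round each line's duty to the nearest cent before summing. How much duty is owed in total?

£47,659.88

Line 1 (R-652, Belius, 921 m², £20,243.58):
Base rate for R-652 is 10.5% + £1.56/m².
Origin Belius qualifies under the Lorador–Belius agreement and R-652 is covered: preferential rate Free applies instead.
The additional-duty order on R-652 targets Quenon, not Belius; it does not apply.
Duty = £20,243.58 × 0% = £0.00.
Line 2 (G-362, Quenon, 738 units, £172,057.32):
Base rate for G-362 is 16%.
Additional duty on G-362 from Quenon: +11.7%. Applied ad valorem rate: 16% + 11.7% = 27.7%.
Duty = £172,057.32 × 27.7% = £47,659.88.
Total = £0.00 + £47,659.88 = £47,659.88.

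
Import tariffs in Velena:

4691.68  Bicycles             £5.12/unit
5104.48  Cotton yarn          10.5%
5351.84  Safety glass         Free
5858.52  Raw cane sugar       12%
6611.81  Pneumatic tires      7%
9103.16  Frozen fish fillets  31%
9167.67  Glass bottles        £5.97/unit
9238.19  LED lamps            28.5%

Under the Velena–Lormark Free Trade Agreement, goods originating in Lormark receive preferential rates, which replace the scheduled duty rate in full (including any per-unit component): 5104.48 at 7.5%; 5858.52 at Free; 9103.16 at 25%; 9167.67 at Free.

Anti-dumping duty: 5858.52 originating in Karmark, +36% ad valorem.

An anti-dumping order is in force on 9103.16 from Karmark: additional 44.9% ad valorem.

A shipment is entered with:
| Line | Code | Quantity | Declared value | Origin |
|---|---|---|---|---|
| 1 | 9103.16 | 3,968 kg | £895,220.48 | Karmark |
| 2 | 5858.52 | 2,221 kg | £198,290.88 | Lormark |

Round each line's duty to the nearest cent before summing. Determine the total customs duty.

Line 1 (9103.16, Karmark, 3,968 kg, £895,220.48):
Base rate for 9103.16 is 31%.
9103.16 has an FTA preferential rate, but origin Karmark is not Lormark; base rate stands.
Additional duty on 9103.16 from Karmark: +44.9%. Applied ad valorem rate: 31% + 44.9% = 75.9%.
Duty = £895,220.48 × 75.9% = £679,472.34.
Line 2 (5858.52, Lormark, 2,221 kg, £198,290.88):
Base rate for 5858.52 is 12%.
Origin Lormark qualifies under the Velena–Lormark agreement and 5858.52 is covered: preferential rate Free applies instead.
The additional-duty order on 5858.52 targets Karmark, not Lormark; it does not apply.
Duty = £198,290.88 × 0% = £0.00.
Total = £679,472.34 + £0.00 = £679,472.34.

£679,472.34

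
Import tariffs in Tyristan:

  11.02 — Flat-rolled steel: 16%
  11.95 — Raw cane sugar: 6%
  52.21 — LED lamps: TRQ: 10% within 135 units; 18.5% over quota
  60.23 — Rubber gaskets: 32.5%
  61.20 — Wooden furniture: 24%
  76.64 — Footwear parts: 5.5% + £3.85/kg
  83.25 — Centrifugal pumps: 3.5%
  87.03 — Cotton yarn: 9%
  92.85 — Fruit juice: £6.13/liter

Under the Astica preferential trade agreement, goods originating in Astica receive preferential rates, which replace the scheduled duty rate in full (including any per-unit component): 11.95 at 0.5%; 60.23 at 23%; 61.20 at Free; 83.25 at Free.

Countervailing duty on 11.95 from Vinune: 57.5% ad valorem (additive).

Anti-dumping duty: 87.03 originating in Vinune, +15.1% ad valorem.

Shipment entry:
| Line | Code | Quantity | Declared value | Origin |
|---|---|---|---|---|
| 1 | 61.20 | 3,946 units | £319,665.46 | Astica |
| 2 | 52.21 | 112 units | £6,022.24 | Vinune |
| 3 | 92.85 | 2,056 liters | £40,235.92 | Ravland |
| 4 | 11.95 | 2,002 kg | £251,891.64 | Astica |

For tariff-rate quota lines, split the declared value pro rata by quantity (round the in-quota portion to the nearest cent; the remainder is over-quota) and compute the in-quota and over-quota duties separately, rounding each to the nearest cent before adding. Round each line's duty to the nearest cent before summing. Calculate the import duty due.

Line 1 (61.20, Astica, 3,946 units, £319,665.46):
Base rate for 61.20 is 24%.
Origin Astica qualifies under the Tyristan–Astica agreement and 61.20 is covered: preferential rate Free applies instead.
Duty = £319,665.46 × 0% = £0.00.
Line 2 (52.21, Vinune, 112 units, £6,022.24):
Code 52.21 is under a tariff-rate quota (threshold 135 units). Quantity 112 units is within the quota, so the in-quota rate 10% applies to the full value.
Duty = £6,022.24 × 10% = £602.22.
Line 3 (92.85, Ravland, 2,056 liters, £40,235.92):
Base rate for 92.85 is £6.13/liter.
Duty = 2,056 × £6.13 = £12,603.28.
Line 4 (11.95, Astica, 2,002 kg, £251,891.64):
Base rate for 11.95 is 6%.
Origin Astica qualifies under the Tyristan–Astica agreement and 11.95 is covered: preferential rate 0.5% applies instead.
The additional-duty order on 11.95 targets Vinune, not Astica; it does not apply.
Duty = £251,891.64 × 0.5% = £1,259.46.
Total = £0.00 + £602.22 + £12,603.28 + £1,259.46 = £14,464.96.

£14,464.96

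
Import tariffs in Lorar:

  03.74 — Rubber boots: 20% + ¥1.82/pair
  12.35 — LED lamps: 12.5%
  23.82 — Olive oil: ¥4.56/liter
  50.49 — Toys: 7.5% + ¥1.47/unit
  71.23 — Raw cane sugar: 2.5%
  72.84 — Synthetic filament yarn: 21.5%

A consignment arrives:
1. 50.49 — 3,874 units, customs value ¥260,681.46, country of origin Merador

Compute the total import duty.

Line 1 (50.49, Merador, 3,874 units, ¥260,681.46):
Base rate for 50.49 is 7.5% + ¥1.47/unit.
Duty = ¥260,681.46 × 7.5% + 3,874 × ¥1.47 = ¥25,245.89.

¥25,245.89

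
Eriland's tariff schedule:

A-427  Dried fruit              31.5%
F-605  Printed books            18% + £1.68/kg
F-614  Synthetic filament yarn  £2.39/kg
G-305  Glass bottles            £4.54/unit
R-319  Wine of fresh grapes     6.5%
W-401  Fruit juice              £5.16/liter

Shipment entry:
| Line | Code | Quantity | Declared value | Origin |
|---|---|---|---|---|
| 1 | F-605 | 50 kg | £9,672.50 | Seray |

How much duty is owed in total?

Line 1 (F-605, Seray, 50 kg, £9,672.50):
Base rate for F-605 is 18% + £1.68/kg.
Duty = £9,672.50 × 18% + 50 × £1.68 = £1,825.05.

£1,825.05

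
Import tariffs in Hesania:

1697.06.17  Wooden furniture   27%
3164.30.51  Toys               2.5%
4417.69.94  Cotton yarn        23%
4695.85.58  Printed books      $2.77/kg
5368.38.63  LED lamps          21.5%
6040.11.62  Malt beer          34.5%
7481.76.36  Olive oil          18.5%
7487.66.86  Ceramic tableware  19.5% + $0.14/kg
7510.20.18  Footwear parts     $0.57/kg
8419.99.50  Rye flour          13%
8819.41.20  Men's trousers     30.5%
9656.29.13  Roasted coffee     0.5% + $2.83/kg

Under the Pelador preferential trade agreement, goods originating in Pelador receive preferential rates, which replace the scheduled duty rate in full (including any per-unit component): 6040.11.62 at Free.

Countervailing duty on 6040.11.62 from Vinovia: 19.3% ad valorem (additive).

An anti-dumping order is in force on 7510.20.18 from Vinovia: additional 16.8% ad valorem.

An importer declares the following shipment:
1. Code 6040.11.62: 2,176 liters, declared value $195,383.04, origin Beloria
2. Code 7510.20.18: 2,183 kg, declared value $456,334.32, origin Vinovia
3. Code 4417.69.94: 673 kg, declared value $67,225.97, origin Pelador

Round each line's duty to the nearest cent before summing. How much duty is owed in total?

$160,777.60

Line 1 (6040.11.62, Beloria, 2,176 liters, $195,383.04):
Base rate for 6040.11.62 is 34.5%.
6040.11.62 has an FTA preferential rate, but origin Beloria is not Pelador; base rate stands.
The additional-duty order on 6040.11.62 targets Vinovia, not Beloria; it does not apply.
Duty = $195,383.04 × 34.5% = $67,407.15.
Line 2 (7510.20.18, Vinovia, 2,183 kg, $456,334.32):
Base rate for 7510.20.18 is $0.57/kg.
Additional duty on 7510.20.18 from Vinovia: +16.8% ad valorem. Applied ad valorem rate = 16.8%.
Duty = $456,334.32 × 16.8% + 2,183 × $0.57 = $77,908.48.
Line 3 (4417.69.94, Pelador, 673 kg, $67,225.97):
Base rate for 4417.69.94 is 23%.
Origin Pelador is the FTA partner but 4417.69.94 is not on the preference list; base rate stands.
Duty = $67,225.97 × 23% = $15,461.97.
Total = $67,407.15 + $77,908.48 + $15,461.97 = $160,777.60.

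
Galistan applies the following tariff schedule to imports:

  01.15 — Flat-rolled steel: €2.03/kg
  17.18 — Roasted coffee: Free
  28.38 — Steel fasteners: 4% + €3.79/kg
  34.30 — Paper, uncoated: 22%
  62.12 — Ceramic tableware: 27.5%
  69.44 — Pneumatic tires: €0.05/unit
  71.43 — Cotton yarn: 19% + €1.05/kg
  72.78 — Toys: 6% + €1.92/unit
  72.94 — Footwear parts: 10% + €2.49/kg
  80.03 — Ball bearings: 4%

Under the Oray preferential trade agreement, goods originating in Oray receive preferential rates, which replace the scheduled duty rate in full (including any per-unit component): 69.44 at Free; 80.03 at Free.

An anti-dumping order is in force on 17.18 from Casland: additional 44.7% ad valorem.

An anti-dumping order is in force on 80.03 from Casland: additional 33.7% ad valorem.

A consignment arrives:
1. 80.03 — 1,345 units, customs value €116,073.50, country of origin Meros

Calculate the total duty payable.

Line 1 (80.03, Meros, 1,345 units, €116,073.50):
Base rate for 80.03 is 4%.
80.03 has an FTA preferential rate, but origin Meros is not Oray; base rate stands.
The additional-duty order on 80.03 targets Casland, not Meros; it does not apply.
Duty = €116,073.50 × 4% = €4,642.94.

€4,642.94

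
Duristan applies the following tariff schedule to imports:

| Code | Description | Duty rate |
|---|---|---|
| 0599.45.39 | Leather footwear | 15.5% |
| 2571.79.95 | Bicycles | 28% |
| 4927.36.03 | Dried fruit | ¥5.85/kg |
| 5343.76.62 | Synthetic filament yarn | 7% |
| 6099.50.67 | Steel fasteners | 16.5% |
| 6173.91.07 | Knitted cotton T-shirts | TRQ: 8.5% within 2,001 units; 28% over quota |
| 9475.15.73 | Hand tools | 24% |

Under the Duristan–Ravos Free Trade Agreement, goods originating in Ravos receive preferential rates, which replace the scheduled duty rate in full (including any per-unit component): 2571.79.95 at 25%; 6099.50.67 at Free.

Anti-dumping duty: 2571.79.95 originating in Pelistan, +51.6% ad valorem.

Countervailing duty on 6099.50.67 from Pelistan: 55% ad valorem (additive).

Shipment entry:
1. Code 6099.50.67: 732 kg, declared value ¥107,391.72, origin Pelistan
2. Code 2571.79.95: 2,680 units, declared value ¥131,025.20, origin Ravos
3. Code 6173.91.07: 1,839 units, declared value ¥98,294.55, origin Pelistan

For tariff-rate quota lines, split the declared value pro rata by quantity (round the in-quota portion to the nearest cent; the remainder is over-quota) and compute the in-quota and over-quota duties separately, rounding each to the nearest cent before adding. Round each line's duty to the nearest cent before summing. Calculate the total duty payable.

¥117,896.42

Line 1 (6099.50.67, Pelistan, 732 kg, ¥107,391.72):
Base rate for 6099.50.67 is 16.5%.
6099.50.67 has an FTA preferential rate, but origin Pelistan is not Ravos; base rate stands.
Additional duty on 6099.50.67 from Pelistan: +55%. Applied ad valorem rate: 16.5% + 55% = 71.5%.
Duty = ¥107,391.72 × 71.5% = ¥76,785.08.
Line 2 (2571.79.95, Ravos, 2,680 units, ¥131,025.20):
Base rate for 2571.79.95 is 28%.
Origin Ravos qualifies under the Duristan–Ravos agreement and 2571.79.95 is covered: preferential rate 25% applies instead.
The additional-duty order on 2571.79.95 targets Pelistan, not Ravos; it does not apply.
Duty = ¥131,025.20 × 25% = ¥32,756.30.
Line 3 (6173.91.07, Pelistan, 1,839 units, ¥98,294.55):
Code 6173.91.07 is under a tariff-rate quota (threshold 2,001 units). Quantity 1,839 units is within the quota, so the in-quota rate 8.5% applies to the full value.
Duty = ¥98,294.55 × 8.5% = ¥8,355.04.
Total = ¥76,785.08 + ¥32,756.30 + ¥8,355.04 = ¥117,896.42.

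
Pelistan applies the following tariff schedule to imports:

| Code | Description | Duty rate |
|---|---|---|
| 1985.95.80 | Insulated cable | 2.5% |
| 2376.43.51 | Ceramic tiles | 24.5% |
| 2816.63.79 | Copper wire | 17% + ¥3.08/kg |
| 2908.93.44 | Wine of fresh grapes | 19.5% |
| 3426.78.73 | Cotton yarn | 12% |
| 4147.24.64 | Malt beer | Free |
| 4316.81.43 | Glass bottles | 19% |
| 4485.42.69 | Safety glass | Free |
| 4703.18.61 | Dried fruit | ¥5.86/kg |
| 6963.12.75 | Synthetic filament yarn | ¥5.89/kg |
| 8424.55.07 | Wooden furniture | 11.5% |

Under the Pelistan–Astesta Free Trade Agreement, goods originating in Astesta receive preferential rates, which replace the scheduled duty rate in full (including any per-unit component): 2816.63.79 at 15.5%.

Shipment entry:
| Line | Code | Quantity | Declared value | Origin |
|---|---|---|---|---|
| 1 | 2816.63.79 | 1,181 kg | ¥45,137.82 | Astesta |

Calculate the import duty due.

Line 1 (2816.63.79, Astesta, 1,181 kg, ¥45,137.82):
Base rate for 2816.63.79 is 17% + ¥3.08/kg.
Origin Astesta qualifies under the Pelistan–Astesta agreement and 2816.63.79 is covered: preferential rate 15.5% applies instead.
Duty = ¥45,137.82 × 15.5% = ¥6,996.36.

¥6,996.36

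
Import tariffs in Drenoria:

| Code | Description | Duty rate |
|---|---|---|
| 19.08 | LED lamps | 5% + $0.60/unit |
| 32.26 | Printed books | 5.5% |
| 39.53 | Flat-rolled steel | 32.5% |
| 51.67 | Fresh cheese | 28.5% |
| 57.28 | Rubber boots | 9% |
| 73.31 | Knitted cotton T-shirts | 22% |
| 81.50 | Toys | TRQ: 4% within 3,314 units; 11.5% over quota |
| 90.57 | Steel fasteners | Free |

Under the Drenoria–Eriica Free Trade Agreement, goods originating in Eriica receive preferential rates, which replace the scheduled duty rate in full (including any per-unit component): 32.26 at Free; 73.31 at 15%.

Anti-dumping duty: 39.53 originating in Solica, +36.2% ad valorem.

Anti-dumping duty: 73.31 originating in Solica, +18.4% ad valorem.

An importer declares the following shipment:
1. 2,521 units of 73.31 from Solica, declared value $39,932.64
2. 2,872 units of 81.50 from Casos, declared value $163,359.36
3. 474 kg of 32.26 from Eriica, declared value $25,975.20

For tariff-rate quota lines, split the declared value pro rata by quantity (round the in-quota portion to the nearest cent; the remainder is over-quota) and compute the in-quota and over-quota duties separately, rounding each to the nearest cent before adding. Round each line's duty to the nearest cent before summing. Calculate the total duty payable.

Line 1 (73.31, Solica, 2,521 units, $39,932.64):
Base rate for 73.31 is 22%.
73.31 has an FTA preferential rate, but origin Solica is not Eriica; base rate stands.
Additional duty on 73.31 from Solica: +18.4%. Applied ad valorem rate: 22% + 18.4% = 40.4%.
Duty = $39,932.64 × 40.4% = $16,132.79.
Line 2 (81.50, Casos, 2,872 units, $163,359.36):
Code 81.50 is under a tariff-rate quota (threshold 3,314 units). Quantity 2,872 units is within the quota, so the in-quota rate 4% applies to the full value.
Duty = $163,359.36 × 4% = $6,534.37.
Line 3 (32.26, Eriica, 474 kg, $25,975.20):
Base rate for 32.26 is 5.5%.
Origin Eriica qualifies under the Drenoria–Eriica agreement and 32.26 is covered: preferential rate Free applies instead.
Duty = $25,975.20 × 0% = $0.00.
Total = $16,132.79 + $6,534.37 + $0.00 = $22,667.16.

$22,667.16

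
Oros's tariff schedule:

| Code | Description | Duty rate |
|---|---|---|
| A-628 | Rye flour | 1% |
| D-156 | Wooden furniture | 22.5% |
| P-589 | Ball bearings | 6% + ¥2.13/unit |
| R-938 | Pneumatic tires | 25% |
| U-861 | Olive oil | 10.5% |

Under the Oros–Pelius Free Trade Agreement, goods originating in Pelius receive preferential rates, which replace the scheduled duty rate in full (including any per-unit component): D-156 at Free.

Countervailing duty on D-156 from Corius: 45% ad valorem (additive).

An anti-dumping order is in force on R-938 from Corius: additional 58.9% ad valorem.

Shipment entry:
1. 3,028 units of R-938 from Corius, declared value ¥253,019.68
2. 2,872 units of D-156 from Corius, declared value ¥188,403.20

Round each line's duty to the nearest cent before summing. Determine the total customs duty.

¥339,455.67

Line 1 (R-938, Corius, 3,028 units, ¥253,019.68):
Base rate for R-938 is 25%.
Additional duty on R-938 from Corius: +58.9%. Applied ad valorem rate: 25% + 58.9% = 83.9%.
Duty = ¥253,019.68 × 83.9% = ¥212,283.51.
Line 2 (D-156, Corius, 2,872 units, ¥188,403.20):
Base rate for D-156 is 22.5%.
D-156 has an FTA preferential rate, but origin Corius is not Pelius; base rate stands.
Additional duty on D-156 from Corius: +45%. Applied ad valorem rate: 22.5% + 45% = 67.5%.
Duty = ¥188,403.20 × 67.5% = ¥127,172.16.
Total = ¥212,283.51 + ¥127,172.16 = ¥339,455.67.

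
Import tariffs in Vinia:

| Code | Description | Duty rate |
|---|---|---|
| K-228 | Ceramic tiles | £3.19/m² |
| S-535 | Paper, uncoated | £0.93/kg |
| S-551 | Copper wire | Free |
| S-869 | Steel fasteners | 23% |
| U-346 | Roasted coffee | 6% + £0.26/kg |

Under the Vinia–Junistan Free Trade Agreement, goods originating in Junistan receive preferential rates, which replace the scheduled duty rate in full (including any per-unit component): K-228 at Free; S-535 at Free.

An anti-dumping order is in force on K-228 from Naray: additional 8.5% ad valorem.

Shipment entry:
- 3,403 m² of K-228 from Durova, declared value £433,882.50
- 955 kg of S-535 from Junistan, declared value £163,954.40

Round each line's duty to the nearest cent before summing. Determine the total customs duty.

Line 1 (K-228, Durova, 3,403 m², £433,882.50):
Base rate for K-228 is £3.19/m².
K-228 has an FTA preferential rate, but origin Durova is not Junistan; base rate stands.
The additional-duty order on K-228 targets Naray, not Durova; it does not apply.
Duty = 3,403 × £3.19 = £10,855.57.
Line 2 (S-535, Junistan, 955 kg, £163,954.40):
Base rate for S-535 is £0.93/kg.
Origin Junistan qualifies under the Vinia–Junistan agreement and S-535 is covered: preferential rate Free applies instead.
Duty = £163,954.40 × 0% = £0.00.
Total = £10,855.57 + £0.00 = £10,855.57.

£10,855.57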